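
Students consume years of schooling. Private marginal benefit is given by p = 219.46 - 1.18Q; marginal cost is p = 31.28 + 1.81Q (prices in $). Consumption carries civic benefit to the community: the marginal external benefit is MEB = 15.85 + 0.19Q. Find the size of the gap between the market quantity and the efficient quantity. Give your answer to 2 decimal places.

9.93 units

Market equilibrium (private): 31.28 + 1.81Q = 219.46 - 1.18Q → Q_m = 62.9365.
Social marginal benefit = demand + MEB = 235.31 - 0.99Q.
Set SMB = MC: 235.31 - 0.99Q = 31.28 + 1.81Q → Q* = 72.8679.
Gap = |62.9365 − 72.8679| = 9.9314.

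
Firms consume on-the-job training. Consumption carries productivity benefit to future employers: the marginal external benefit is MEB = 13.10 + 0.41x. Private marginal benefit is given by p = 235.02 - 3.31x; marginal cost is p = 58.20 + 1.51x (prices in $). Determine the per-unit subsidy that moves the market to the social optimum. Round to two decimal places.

subsidy = $30.76 per unit

Social marginal benefit = demand + MEB = 248.12 - 2.90x.
Set SMB = MC: 248.12 - 2.90x = 58.20 + 1.51x → x* = 43.0658.
The Pigouvian subsidy equals MEB at x*: 13.10 + 0.41×43.0658 = 30.7570.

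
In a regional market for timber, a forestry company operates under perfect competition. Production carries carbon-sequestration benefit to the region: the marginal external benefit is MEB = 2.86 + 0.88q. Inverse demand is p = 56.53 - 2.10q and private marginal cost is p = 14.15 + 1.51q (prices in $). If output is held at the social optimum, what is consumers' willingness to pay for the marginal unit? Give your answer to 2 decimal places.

P = $21.73

Social marginal cost = private MC − MEB = 11.29 + 0.63q.
Set SMC = demand: 11.29 + 0.63q = 56.53 - 2.10q → q* = 16.5714.
Consumer price on the demand curve at q*: 56.53 − 2.10×16.5714 = 21.7301.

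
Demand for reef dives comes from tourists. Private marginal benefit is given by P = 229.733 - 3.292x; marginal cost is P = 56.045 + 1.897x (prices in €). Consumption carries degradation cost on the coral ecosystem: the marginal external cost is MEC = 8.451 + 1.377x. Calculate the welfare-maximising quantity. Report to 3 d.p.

x* = 25.166

Social marginal benefit = demand − MEC = 221.282 - 4.669x.
Set SMB = MC: 221.282 - 4.669x = 56.045 + 1.897x → x* = 25.1655.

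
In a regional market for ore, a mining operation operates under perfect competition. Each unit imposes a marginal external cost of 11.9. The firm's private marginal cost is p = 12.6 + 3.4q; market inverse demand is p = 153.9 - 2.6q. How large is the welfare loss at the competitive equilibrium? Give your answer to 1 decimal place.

DWL = 11.8

Market equilibrium (private): 12.6 + 3.4q = 153.9 - 2.6q → q_m = 23.5500.
Social marginal cost = private MC + MEC = 24.5 + 3.4q.
Set SMC = demand: 24.5 + 3.4q = 153.9 - 2.6q → q* = 21.5667.
Height of the DWL triangle at q_m is SMC(q_m) − demand(q_m) = MEC(q_m) = 11.9000.
DWL = ½ × 1.9833 × 11.9000 = 11.8006.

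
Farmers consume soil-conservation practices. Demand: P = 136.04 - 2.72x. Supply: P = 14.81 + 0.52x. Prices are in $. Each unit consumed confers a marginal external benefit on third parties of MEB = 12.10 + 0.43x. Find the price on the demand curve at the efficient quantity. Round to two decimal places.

P = $6.98

Social marginal benefit = demand + MEB = 148.14 - 2.29x.
Set SMB = MC: 148.14 - 2.29x = 14.81 + 0.52x → x* = 47.4484.
Consumer price on the demand curve at x*: 136.04 − 2.72×47.4484 = 6.9804.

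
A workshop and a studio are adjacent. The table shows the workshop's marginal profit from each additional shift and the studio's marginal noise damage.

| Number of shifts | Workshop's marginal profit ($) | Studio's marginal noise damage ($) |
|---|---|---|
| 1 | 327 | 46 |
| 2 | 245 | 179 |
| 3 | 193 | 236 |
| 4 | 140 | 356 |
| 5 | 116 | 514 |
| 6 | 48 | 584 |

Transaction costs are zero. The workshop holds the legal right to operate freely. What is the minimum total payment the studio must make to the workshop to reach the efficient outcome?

$497

Left alone the workshop would choose level 6 (marginal profit stays positive).
Efficient level: k* = 2 (marginal profit ≥ marginal noise damage through 2).
The studio must at least cover the workshop's forgone profit from cutting 6→2: 193 + 140 + 116 + 48 = 497.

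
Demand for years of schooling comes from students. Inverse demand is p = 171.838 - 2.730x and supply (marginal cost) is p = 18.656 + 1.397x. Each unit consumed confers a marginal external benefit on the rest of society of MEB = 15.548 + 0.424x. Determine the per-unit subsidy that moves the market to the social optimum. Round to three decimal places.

Social marginal benefit = demand + MEB = 187.386 - 2.306x.
Set SMB = MC: 187.386 - 2.306x = 18.656 + 1.397x → x* = 45.5658.
The Pigouvian subsidy equals MEB at x*: 15.548 + 0.424×45.5658 = 34.8679.

subsidy = 34.868 per unit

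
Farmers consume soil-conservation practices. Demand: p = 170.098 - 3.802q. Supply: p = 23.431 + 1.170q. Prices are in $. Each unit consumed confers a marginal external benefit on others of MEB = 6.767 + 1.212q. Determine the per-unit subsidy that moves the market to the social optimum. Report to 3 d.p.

Social marginal benefit = demand + MEB = 176.865 - 2.590q.
Set SMB = MC: 176.865 - 2.590q = 23.431 + 1.170q → q* = 40.8069.
The Pigouvian subsidy equals MEB at q*: 6.767 + 1.212×40.8069 = 56.2250.

subsidy = $56.225 per unit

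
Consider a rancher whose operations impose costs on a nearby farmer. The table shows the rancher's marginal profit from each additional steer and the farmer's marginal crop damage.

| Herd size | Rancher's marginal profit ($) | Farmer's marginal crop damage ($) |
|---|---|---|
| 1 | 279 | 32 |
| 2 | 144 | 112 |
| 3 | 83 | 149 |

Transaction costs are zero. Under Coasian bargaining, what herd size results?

2

Bargaining reaches the level where marginal profit last exceeds marginal crop damage.
That holds through level 2 (144 ≥ 112) but not at 3 (83 < 149).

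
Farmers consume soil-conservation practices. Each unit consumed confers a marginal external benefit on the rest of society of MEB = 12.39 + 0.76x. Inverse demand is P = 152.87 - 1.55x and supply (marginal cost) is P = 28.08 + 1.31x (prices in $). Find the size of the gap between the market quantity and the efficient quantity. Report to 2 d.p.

21.69 units

Market equilibrium (private): 28.08 + 1.31x = 152.87 - 1.55x → x_m = 43.6329.
Social marginal benefit = demand + MEB = 165.26 - 0.79x.
Set SMB = MC: 165.26 - 0.79x = 28.08 + 1.31x → x* = 65.3238.
Gap = |43.6329 − 65.3238| = 21.6909.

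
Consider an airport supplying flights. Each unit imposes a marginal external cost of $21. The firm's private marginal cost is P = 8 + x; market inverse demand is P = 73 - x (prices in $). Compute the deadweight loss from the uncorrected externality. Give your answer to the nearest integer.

DWL = $110

Market equilibrium (private): 8 + x = 73 - x → x_m = 32.5000.
Social marginal cost = private MC + MEC = 29 + x.
Set SMC = demand: 29 + x = 73 - x → x* = 22.0000.
The loss is the area between SMC and demand from x* to x_m; with linear curves that's a triangle of height MEC(x_m).
DWL = ½ × 10.5000 × 21.0000 = 110.2500.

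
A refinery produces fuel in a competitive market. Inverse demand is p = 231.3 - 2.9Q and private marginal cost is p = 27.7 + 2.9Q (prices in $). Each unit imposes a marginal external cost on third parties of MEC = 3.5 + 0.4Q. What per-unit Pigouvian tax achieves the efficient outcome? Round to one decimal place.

Social marginal cost = private MC + MEC = 31.2 + 3.3Q.
Set SMC = demand: 31.2 + 3.3Q = 231.3 - 2.9Q → Q* = 32.2742.
The Pigouvian tax equals MEC at Q*: 3.5 + 0.4×32.2742 = 16.4097.

tax = $16.4 per unit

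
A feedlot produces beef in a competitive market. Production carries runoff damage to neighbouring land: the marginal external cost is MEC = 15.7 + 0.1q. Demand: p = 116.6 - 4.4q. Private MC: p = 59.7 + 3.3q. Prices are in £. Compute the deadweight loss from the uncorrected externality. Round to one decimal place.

DWL = £17.3

Market equilibrium (private): 59.7 + 3.3q = 116.6 - 4.4q → q_m = 7.3896.
Social marginal cost = private MC + MEC = 75.4 + 3.4q.
Set SMC = demand: 75.4 + 3.4q = 116.6 - 4.4q → q* = 5.2821.
Height of the DWL triangle at q_m is SMC(q_m) − demand(q_m) = MEC(q_m) = 16.4390.
DWL = ½ × 2.1075 × 16.4390 = 17.3226.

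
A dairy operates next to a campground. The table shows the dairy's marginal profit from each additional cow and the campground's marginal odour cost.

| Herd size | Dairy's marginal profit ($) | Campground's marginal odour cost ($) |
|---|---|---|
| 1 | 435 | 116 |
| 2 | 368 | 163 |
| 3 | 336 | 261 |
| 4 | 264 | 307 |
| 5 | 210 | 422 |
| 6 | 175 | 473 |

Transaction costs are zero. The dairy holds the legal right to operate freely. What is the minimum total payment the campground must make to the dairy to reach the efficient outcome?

$649

Left alone the dairy would choose level 6 (marginal profit stays positive).
Efficient level: k* = 3 (marginal profit ≥ marginal odour cost through 3).
The campground must at least cover the dairy's forgone profit from cutting 6→3: 264 + 210 + 175 = 649.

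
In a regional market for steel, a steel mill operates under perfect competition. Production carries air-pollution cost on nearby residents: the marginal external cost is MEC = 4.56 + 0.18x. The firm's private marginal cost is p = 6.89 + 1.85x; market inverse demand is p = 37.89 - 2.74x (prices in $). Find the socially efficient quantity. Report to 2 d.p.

Social marginal cost = private MC + MEC = 11.45 + 2.03x.
Set SMC = demand: 11.45 + 2.03x = 37.89 - 2.74x → x* = 5.5430.

x* = 5.54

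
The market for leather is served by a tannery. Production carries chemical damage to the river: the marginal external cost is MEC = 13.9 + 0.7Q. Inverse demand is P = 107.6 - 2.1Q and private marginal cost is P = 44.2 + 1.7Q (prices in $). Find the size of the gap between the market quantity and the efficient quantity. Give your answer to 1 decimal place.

5.7 units

Market equilibrium (private): 44.2 + 1.7Q = 107.6 - 2.1Q → Q_m = 16.6842.
Social marginal cost = private MC + MEC = 58.1 + 2.4Q.
Set SMC = demand: 58.1 + 2.4Q = 107.6 - 2.1Q → Q* = 11.0000.
Gap = |16.6842 − 11.0000| = 5.6842.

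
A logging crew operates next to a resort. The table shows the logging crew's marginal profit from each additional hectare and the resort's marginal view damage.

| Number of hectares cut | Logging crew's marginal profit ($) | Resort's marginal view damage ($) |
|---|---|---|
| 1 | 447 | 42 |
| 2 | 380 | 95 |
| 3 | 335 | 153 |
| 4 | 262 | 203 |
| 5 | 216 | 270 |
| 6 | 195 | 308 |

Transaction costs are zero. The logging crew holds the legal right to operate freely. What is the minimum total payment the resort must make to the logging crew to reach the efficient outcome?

Left alone the logging crew would choose level 6 (marginal profit stays positive).
Efficient level: k* = 4 (marginal profit ≥ marginal view damage through 4).
The resort must at least cover the logging crew's forgone profit from cutting 6→4: 216 + 195 = 411.

$411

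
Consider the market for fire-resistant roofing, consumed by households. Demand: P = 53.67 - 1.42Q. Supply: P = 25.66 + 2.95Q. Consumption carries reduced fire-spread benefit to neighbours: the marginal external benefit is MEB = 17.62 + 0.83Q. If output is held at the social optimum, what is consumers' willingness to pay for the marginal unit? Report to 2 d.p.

P = 35.37

Social marginal benefit = demand + MEB = 71.29 - 0.59Q.
Set SMB = MC: 71.29 - 0.59Q = 25.66 + 2.95Q → Q* = 12.8898.
Consumer price on the demand curve at Q*: 53.67 − 1.42×12.8898 = 35.3665.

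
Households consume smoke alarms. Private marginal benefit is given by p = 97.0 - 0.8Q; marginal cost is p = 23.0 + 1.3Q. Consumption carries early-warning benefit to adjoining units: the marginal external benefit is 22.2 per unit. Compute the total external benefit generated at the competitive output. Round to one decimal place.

782.3

Market equilibrium (private): 23.0 + 1.3Q = 97.0 - 0.8Q → Q_m = 35.2381.
Total external benefit = MEB × Q_m = 22.2 × 35.2381 = 782.2858.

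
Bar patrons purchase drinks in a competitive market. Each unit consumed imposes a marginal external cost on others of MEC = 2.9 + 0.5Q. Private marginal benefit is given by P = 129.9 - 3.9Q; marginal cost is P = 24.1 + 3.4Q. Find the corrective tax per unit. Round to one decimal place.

Social marginal benefit = demand − MEC = 127.0 - 4.4Q.
Set SMB = MC: 127.0 - 4.4Q = 24.1 + 3.4Q → Q* = 13.1923.
The Pigouvian tax equals MEC at Q*: 2.9 + 0.5×13.1923 = 9.4962.

tax = 9.5 per unit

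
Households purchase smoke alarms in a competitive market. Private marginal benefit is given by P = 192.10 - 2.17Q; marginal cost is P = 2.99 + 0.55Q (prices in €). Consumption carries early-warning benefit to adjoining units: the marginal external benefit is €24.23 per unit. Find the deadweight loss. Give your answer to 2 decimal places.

DWL = €107.92

Market equilibrium (private): 2.99 + 0.55Q = 192.10 - 2.17Q → Q_m = 69.5257.
Social marginal benefit = demand + MEB = 216.33 - 2.17Q.
Set SMB = MC: 216.33 - 2.17Q = 2.99 + 0.55Q → Q* = 78.4338.
Height of the DWL triangle at Q_m is SMB(Q_m) − MC(Q_m) = MEB(Q_m) = 24.2300.
DWL = ½ × 8.9081 × 24.2300 = 107.9216.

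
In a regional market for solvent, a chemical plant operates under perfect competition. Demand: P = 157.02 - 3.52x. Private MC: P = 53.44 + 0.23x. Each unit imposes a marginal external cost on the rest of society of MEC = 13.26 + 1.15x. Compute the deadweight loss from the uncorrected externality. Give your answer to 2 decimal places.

DWL = 206.86

Market equilibrium (private): 53.44 + 0.23x = 157.02 - 3.52x → x_m = 27.6213.
Social marginal cost = private MC + MEC = 66.70 + 1.38x.
Set SMC = demand: 66.70 + 1.38x = 157.02 - 3.52x → x* = 18.4327.
Between x* and x_m the wedge SMC − demand runs linearly from 0 to MEC(x_m), so the loss is a triangle.
DWL = ½ × 9.1886 × 45.0245 = 206.8561.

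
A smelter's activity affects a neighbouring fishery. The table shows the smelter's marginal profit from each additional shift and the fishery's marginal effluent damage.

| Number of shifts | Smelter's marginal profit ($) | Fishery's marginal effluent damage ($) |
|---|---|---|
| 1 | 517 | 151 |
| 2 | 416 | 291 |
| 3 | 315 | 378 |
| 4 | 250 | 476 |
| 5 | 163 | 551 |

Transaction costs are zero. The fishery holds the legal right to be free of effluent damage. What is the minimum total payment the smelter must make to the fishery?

$442

Efficient level: marginal profit ≥ marginal effluent damage through level 2, so k* = 2.
With the fishery holding the right, the smelter must at least compensate total damage at k*: 151 + 291 = 442.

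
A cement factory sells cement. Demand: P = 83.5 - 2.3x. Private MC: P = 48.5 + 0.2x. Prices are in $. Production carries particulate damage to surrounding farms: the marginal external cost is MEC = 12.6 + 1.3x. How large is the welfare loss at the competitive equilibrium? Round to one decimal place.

Market equilibrium (private): 48.5 + 0.2x = 83.5 - 2.3x → x_m = 14.0000.
Social marginal cost = private MC + MEC = 61.1 + 1.5x.
Set SMC = demand: 61.1 + 1.5x = 83.5 - 2.3x → x* = 5.8947.
The loss is the area between SMC and demand from x* to x_m; with linear curves that's a triangle of height MEC(x_m).
DWL = ½ × 8.1053 × 30.8000 = 124.8216.

DWL = $124.8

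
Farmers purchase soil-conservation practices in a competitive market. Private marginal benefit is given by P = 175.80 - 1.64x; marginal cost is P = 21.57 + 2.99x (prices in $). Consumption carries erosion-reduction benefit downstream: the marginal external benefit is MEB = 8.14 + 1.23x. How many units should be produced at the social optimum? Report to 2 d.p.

Social marginal benefit = demand + MEB = 183.94 - 0.41x.
Set SMB = MC: 183.94 - 0.41x = 21.57 + 2.99x → x* = 47.7559.

x* = 47.76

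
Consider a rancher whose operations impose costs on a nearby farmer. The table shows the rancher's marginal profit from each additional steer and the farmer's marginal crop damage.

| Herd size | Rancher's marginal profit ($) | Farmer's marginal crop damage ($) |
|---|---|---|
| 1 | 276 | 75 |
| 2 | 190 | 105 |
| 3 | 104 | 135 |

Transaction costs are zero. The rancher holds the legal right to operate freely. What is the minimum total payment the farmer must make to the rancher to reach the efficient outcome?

$104

Left alone the rancher would choose level 3 (marginal profit stays positive).
Efficient level: k* = 2 (marginal profit ≥ marginal crop damage through 2).
The farmer must at least cover the rancher's forgone profit from cutting 3→2: 104 = 104.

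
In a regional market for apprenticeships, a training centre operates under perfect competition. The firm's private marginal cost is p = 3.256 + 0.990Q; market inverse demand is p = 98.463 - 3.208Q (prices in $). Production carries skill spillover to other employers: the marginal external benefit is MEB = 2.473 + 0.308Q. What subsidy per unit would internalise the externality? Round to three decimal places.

subsidy = $10.207 per unit

Social marginal cost = private MC − MEB = 0.783 + 0.682Q.
Set SMC = demand: 0.783 + 0.682Q = 98.463 - 3.208Q → Q* = 25.1105.
The Pigouvian subsidy equals MEB at Q*: 2.473 + 0.308×25.1105 = 10.2070.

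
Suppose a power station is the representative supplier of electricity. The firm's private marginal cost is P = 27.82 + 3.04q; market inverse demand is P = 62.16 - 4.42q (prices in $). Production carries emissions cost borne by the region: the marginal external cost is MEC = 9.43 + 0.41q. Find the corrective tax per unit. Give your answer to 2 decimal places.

tax = $10.73 per unit

Social marginal cost = private MC + MEC = 37.25 + 3.45q.
Set SMC = demand: 37.25 + 3.45q = 62.16 - 4.42q → q* = 3.1652.
The Pigouvian tax equals MEC at q*: 9.43 + 0.41×3.1652 = 10.7277.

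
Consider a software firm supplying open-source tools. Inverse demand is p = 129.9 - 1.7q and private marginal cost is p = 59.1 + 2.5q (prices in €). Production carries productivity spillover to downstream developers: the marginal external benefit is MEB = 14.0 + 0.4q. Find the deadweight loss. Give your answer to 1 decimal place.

Market equilibrium (private): 59.1 + 2.5q = 129.9 - 1.7q → q_m = 16.8571.
Social marginal cost = private MC − MEB = 45.1 + 2.1q.
Set SMC = demand: 45.1 + 2.1q = 129.9 - 1.7q → q* = 22.3158.
Between q* and q_m the wedge demand − SMC runs linearly from 0 to MEB(q_m), so the loss is a triangle.
DWL = ½ × 5.4587 × 20.7429 = 56.6146.

DWL = €56.6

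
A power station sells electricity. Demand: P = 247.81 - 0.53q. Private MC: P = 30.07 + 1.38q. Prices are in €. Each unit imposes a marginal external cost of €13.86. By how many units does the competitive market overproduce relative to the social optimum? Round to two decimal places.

7.26 units

Market equilibrium (private): 30.07 + 1.38q = 247.81 - 0.53q → q_m = 114.0000.
Social marginal cost = private MC + MEC = 43.93 + 1.38q.
Set SMC = demand: 43.93 + 1.38q = 247.81 - 0.53q → q* = 106.7435.
Gap = |114.0000 − 106.7435| = 7.2565.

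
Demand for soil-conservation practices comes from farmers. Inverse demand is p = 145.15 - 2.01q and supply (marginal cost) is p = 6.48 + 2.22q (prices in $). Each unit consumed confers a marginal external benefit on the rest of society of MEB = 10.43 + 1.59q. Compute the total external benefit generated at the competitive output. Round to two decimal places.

Market equilibrium (private): 6.48 + 2.22q = 145.15 - 2.01q → q_m = 32.7825.
Total external benefit = ∫₀^{q_m} (10.43 + 1.59q) dq = 10.43×32.7825 + ½×1.59×32.7825² = 1196.3019.

$1196.30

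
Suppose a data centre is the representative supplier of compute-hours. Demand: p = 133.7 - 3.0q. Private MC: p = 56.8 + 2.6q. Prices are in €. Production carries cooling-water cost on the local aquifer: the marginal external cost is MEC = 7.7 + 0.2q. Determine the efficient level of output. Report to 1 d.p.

Social marginal cost = private MC + MEC = 64.5 + 2.8q.
Set SMC = demand: 64.5 + 2.8q = 133.7 - 3.0q → q* = 11.9310.

q* = 11.9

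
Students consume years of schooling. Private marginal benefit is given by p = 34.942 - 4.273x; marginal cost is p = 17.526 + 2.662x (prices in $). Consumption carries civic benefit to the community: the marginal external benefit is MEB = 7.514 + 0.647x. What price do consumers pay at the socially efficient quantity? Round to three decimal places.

P = $18.001

Social marginal benefit = demand + MEB = 42.456 - 3.626x.
Set SMB = MC: 42.456 - 3.626x = 17.526 + 2.662x → x* = 3.9647.
Consumer price on the demand curve at x*: 34.942 − 4.273×3.9647 = 18.0008.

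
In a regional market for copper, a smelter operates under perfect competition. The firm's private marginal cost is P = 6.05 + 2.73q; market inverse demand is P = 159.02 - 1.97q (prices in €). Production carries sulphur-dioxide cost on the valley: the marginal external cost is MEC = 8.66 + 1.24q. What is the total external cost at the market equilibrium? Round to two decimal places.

Market equilibrium (private): 6.05 + 2.73q = 159.02 - 1.97q → q_m = 32.5468.
Total external cost = ∫₀^{q_m} (8.66 + 1.24q) dq = 8.66×32.5468 + ½×1.24×32.5468² = 938.6177.

€938.62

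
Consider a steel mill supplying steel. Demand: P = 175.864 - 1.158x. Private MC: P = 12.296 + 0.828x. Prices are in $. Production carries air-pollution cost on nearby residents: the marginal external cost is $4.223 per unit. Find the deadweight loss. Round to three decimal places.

DWL = $4.490

Market equilibrium (private): 12.296 + 0.828x = 175.864 - 1.158x → x_m = 82.3605.
Social marginal cost = private MC + MEC = 16.519 + 0.828x.
Set SMC = demand: 16.519 + 0.828x = 175.864 - 1.158x → x* = 80.2341.
The welfare-loss triangle has base |x_m − x*| and height MEC(x_m) (the vertical gap between SMC and demand is zero at x* and MEC at x_m).
DWL = ½ × 2.1264 × 4.2230 = 4.4899.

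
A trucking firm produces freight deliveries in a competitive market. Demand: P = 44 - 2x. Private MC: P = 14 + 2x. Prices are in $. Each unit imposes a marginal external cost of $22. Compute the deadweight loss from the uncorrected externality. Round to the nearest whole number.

DWL = $61

Market equilibrium (private): 14 + 2x = 44 - 2x → x_m = 7.5000.
Social marginal cost = private MC + MEC = 36 + 2x.
Set SMC = demand: 36 + 2x = 44 - 2x → x* = 2.0000.
The welfare-loss triangle has base |x_m − x*| and height MEC(x_m) (the vertical gap between SMC and demand is zero at x* and MEC at x_m).
DWL = ½ × 5.5000 × 22.0000 = 60.5000.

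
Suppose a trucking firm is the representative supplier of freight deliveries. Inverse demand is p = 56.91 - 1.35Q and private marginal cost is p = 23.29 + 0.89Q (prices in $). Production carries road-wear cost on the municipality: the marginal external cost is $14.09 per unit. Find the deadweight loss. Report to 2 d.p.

Market equilibrium (private): 23.29 + 0.89Q = 56.91 - 1.35Q → Q_m = 15.0089.
Social marginal cost = private MC + MEC = 37.38 + 0.89Q.
Set SMC = demand: 37.38 + 0.89Q = 56.91 - 1.35Q → Q* = 8.7188.
Height of the DWL triangle at Q_m is SMC(Q_m) − demand(Q_m) = MEC(Q_m) = 14.0900.
DWL = ½ × 6.2901 × 14.0900 = 44.3138.

DWL = $44.31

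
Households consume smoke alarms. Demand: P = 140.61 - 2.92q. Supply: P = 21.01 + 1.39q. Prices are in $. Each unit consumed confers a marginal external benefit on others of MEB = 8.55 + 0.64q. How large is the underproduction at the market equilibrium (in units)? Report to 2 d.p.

7.17 units

Market equilibrium (private): 21.01 + 1.39q = 140.61 - 2.92q → q_m = 27.7494.
Social marginal benefit = demand + MEB = 149.16 - 2.28q.
Set SMB = MC: 149.16 - 2.28q = 21.01 + 1.39q → q* = 34.9183.
Gap = |27.7494 − 34.9183| = 7.1689.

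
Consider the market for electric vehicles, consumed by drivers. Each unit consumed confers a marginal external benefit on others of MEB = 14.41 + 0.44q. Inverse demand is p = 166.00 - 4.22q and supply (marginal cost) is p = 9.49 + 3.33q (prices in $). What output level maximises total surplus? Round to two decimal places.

q* = 24.04

Social marginal benefit = demand + MEB = 180.41 - 3.78q.
Set SMB = MC: 180.41 - 3.78q = 9.49 + 3.33q → q* = 24.0394.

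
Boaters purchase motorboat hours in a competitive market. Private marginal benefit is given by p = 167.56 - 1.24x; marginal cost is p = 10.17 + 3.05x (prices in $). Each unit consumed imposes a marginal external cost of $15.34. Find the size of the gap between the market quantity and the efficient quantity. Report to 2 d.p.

Market equilibrium (private): 10.17 + 3.05x = 167.56 - 1.24x → x_m = 36.6876.
Social marginal benefit = demand − MEC = 152.22 - 1.24x.
Set SMB = MC: 152.22 - 1.24x = 10.17 + 3.05x → x* = 33.1119.
Gap = |36.6876 − 33.1119| = 3.5757.

3.58 units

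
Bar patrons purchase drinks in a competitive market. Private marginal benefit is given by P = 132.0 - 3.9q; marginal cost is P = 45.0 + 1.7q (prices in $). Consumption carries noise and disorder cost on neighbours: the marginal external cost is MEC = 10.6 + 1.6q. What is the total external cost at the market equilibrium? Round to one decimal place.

$357.8

Market equilibrium (private): 45.0 + 1.7q = 132.0 - 3.9q → q_m = 15.5357.
Total external cost = ∫₀^{q_m} (10.6 + 1.6q) dq = 10.6×15.5357 + ½×1.6×15.5357² = 357.7648.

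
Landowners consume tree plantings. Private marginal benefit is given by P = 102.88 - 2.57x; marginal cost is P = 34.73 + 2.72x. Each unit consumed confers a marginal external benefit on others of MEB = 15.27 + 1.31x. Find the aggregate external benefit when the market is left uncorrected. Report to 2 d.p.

Market equilibrium (private): 34.73 + 2.72x = 102.88 - 2.57x → x_m = 12.8828.
Total external benefit = ∫₀^{x_m} (15.27 + 1.31x) dx = 15.27×12.8828 + ½×1.31×12.8828² = 305.4284.

305.43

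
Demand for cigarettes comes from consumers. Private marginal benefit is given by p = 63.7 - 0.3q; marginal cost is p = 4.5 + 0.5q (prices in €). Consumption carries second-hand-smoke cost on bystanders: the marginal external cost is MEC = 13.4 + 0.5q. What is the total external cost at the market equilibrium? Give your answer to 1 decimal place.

Market equilibrium (private): 4.5 + 0.5q = 63.7 - 0.3q → q_m = 74.0000.
Total external cost = ∫₀^{q_m} (13.4 + 0.5q) dq = 13.4×74.0000 + ½×0.5×74.0000² = 2360.6000.

€2360.6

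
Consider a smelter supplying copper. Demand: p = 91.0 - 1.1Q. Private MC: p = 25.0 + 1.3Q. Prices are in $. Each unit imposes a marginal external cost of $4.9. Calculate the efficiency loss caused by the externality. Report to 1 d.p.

DWL = $5.0

Market equilibrium (private): 25.0 + 1.3Q = 91.0 - 1.1Q → Q_m = 27.5000.
Social marginal cost = private MC + MEC = 29.9 + 1.3Q.
Set SMC = demand: 29.9 + 1.3Q = 91.0 - 1.1Q → Q* = 25.4583.
Height of the DWL triangle at Q_m is SMC(Q_m) − demand(Q_m) = MEC(Q_m) = 4.9000.
DWL = ½ × 2.0417 × 4.9000 = 5.0022.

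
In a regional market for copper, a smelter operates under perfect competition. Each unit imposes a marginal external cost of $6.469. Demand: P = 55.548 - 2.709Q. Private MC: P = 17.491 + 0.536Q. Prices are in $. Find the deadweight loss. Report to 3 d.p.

Market equilibrium (private): 17.491 + 0.536Q = 55.548 - 2.709Q → Q_m = 11.7279.
Social marginal cost = private MC + MEC = 23.960 + 0.536Q.
Set SMC = demand: 23.960 + 0.536Q = 55.548 - 2.709Q → Q* = 9.7344.
Height of the DWL triangle at Q_m is SMC(Q_m) − demand(Q_m) = MEC(Q_m) = 6.4690.
DWL = ½ × 1.9935 × 6.4690 = 6.4480.

DWL = $6.448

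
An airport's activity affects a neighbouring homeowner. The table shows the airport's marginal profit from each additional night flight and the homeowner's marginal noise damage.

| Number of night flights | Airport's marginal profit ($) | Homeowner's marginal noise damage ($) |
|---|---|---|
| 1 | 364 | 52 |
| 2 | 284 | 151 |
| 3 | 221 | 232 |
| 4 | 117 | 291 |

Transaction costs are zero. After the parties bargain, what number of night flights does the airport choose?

Bargaining reaches the level where marginal profit last exceeds marginal noise damage.
That holds through level 2 (284 ≥ 151) but not at 3 (221 < 232).

2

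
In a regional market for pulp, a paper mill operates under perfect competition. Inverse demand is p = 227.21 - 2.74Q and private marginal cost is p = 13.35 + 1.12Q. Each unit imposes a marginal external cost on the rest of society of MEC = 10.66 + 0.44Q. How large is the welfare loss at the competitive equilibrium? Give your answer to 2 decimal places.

DWL = 142.75

Market equilibrium (private): 13.35 + 1.12Q = 227.21 - 2.74Q → Q_m = 55.4041.
Social marginal cost = private MC + MEC = 24.01 + 1.56Q.
Set SMC = demand: 24.01 + 1.56Q = 227.21 - 2.74Q → Q* = 47.2558.
Between Q* and Q_m the wedge SMC − demand runs linearly from 0 to MEC(Q_m), so the loss is a triangle.
DWL = ½ × 8.1483 × 35.0378 = 142.7493.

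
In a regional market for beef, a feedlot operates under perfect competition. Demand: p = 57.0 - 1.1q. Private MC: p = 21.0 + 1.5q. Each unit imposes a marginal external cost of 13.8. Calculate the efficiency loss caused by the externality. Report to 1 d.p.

Market equilibrium (private): 21.0 + 1.5q = 57.0 - 1.1q → q_m = 13.8462.
Social marginal cost = private MC + MEC = 34.8 + 1.5q.
Set SMC = demand: 34.8 + 1.5q = 57.0 - 1.1q → q* = 8.5385.
The loss is the area between SMC and demand from q* to q_m; with linear curves that's a triangle of height MEC(q_m).
DWL = ½ × 5.3077 × 13.8000 = 36.6231.

DWL = 36.6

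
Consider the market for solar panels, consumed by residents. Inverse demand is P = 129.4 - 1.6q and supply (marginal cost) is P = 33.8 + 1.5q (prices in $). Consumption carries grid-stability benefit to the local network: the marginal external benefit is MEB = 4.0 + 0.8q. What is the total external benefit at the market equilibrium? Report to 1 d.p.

$503.8

Market equilibrium (private): 33.8 + 1.5q = 129.4 - 1.6q → q_m = 30.8387.
Total external benefit = ∫₀^{q_m} (4.0 + 0.8q) dq = 4.0×30.8387 + ½×0.8×30.8387² = 503.7650.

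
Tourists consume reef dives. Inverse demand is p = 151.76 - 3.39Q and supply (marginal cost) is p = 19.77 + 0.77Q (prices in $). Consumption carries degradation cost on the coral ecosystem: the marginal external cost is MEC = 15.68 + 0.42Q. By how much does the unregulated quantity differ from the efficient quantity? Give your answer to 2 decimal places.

6.33 units

Market equilibrium (private): 19.77 + 0.77Q = 151.76 - 3.39Q → Q_m = 31.7284.
Social marginal benefit = demand − MEC = 136.08 - 3.81Q.
Set SMB = MC: 136.08 - 3.81Q = 19.77 + 0.77Q → Q* = 25.3952.
Gap = |31.7284 − 25.3952| = 6.3332.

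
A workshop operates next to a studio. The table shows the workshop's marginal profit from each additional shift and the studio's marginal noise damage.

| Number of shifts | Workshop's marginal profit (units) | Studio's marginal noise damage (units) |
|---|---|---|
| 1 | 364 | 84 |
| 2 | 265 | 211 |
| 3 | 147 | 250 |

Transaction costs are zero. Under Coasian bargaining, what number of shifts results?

Bargaining reaches the level where marginal profit last exceeds marginal noise damage.
That holds through level 2 (265 ≥ 211) but not at 3 (147 < 250).

2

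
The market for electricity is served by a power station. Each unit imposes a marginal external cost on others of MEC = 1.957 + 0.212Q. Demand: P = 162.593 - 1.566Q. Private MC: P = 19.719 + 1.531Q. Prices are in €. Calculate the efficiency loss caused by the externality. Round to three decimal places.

DWL = €20.816

Market equilibrium (private): 19.719 + 1.531Q = 162.593 - 1.566Q → Q_m = 46.1330.
Social marginal cost = private MC + MEC = 21.676 + 1.743Q.
Set SMC = demand: 21.676 + 1.743Q = 162.593 - 1.566Q → Q* = 42.5860.
The welfare-loss triangle has base |Q_m − Q*| and height MEC(Q_m) (the vertical gap between SMC and demand is zero at Q* and MEC at Q_m).
DWL = ½ × 3.5470 × 11.7372 = 20.8159.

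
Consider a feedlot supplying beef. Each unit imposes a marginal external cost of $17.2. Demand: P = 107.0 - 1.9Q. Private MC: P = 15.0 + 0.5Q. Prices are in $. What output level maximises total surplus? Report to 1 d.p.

Q* = 31.2

Social marginal cost = private MC + MEC = 32.2 + 0.5Q.
Set SMC = demand: 32.2 + 0.5Q = 107.0 - 1.9Q → Q* = 31.1667.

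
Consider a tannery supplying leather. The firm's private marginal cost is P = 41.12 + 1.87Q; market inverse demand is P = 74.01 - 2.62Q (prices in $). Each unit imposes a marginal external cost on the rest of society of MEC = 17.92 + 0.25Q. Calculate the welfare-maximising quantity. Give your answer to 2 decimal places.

Social marginal cost = private MC + MEC = 59.04 + 2.12Q.
Set SMC = demand: 59.04 + 2.12Q = 74.01 - 2.62Q → Q* = 3.1582.

Q* = 3.16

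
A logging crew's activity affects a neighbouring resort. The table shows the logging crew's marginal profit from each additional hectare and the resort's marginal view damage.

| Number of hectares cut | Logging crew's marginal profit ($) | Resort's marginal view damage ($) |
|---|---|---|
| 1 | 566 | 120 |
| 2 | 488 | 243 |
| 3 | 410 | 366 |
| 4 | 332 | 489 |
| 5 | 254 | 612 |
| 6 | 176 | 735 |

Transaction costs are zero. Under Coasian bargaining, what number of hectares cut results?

3

Bargaining reaches the level where marginal profit last exceeds marginal view damage.
That holds through level 3 (410 ≥ 366) but not at 4 (332 < 489).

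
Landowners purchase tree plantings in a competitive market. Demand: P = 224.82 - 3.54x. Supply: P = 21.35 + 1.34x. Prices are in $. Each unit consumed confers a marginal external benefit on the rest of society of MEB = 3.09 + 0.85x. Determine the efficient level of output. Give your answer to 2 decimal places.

Social marginal benefit = demand + MEB = 227.91 - 2.69x.
Set SMB = MC: 227.91 - 2.69x = 21.35 + 1.34x → x* = 51.2556.

x* = 51.26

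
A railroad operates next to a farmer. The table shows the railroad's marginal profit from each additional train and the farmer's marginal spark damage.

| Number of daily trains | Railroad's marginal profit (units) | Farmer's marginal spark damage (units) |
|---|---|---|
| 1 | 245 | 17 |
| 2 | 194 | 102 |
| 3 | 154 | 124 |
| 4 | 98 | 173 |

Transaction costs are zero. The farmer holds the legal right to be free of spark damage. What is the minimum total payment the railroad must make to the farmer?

243

Efficient level: marginal profit ≥ marginal spark damage through level 3, so k* = 3.
With the farmer holding the right, the railroad must at least compensate total damage at k*: 17 + 102 + 124 = 243.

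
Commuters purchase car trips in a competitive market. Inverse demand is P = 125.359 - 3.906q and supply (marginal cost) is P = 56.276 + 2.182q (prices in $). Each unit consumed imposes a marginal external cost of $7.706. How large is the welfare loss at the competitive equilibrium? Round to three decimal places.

DWL = $4.877

Market equilibrium (private): 56.276 + 2.182q = 125.359 - 3.906q → q_m = 11.3474.
Social marginal benefit = demand − MEC = 117.653 - 3.906q.
Set SMB = MC: 117.653 - 3.906q = 56.276 + 2.182q → q* = 10.0816.
The welfare-loss triangle has base |q_m − q*| and height MEC(q_m) (the vertical gap between SMB and MC is zero at q* and MEC at q_m).
DWL = ½ × 1.2658 × 7.7060 = 4.8771.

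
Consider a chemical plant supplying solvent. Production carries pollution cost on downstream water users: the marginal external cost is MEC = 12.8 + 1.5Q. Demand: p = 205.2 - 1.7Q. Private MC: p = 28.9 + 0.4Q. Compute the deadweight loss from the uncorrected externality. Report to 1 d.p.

Market equilibrium (private): 28.9 + 0.4Q = 205.2 - 1.7Q → Q_m = 83.9524.
Social marginal cost = private MC + MEC = 41.7 + 1.9Q.
Set SMC = demand: 41.7 + 1.9Q = 205.2 - 1.7Q → Q* = 45.4167.
Height of the DWL triangle at Q_m is SMC(Q_m) − demand(Q_m) = MEC(Q_m) = 138.7286.
DWL = ½ × 38.5357 × 138.7286 = 2673.0019.

DWL = 2673.0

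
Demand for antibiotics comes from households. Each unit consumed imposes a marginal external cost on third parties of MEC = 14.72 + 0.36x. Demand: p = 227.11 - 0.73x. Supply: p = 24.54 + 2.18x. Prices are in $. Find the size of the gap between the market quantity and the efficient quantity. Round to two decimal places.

Market equilibrium (private): 24.54 + 2.18x = 227.11 - 0.73x → x_m = 69.6117.
Social marginal benefit = demand − MEC = 212.39 - 1.09x.
Set SMB = MC: 212.39 - 1.09x = 24.54 + 2.18x → x* = 57.4465.
Gap = |69.6117 − 57.4465| = 12.1652.

12.17 units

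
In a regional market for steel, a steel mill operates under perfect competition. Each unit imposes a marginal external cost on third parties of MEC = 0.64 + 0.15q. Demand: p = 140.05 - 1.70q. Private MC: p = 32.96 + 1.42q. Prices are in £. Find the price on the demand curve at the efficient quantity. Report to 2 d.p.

P = £84.71

Social marginal cost = private MC + MEC = 33.60 + 1.57q.
Set SMC = demand: 33.60 + 1.57q = 140.05 - 1.70q → q* = 32.5535.
Consumer price on the demand curve at q*: 140.05 − 1.70×32.5535 = 84.7091.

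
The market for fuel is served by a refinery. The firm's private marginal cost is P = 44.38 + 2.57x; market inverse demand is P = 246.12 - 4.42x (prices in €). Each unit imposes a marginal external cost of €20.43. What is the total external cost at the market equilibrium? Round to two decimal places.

€589.63

Market equilibrium (private): 44.38 + 2.57x = 246.12 - 4.42x → x_m = 28.8612.
Total external cost = MEC × x_m = 20.43 × 28.8612 = 589.6343.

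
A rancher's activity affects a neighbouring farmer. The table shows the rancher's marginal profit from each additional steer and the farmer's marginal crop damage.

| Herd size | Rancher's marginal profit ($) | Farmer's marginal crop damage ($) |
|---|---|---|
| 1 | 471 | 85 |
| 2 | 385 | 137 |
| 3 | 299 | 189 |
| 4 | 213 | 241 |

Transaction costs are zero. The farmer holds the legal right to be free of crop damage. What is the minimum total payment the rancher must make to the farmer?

Efficient level: marginal profit ≥ marginal crop damage through level 3, so k* = 3.
With the farmer holding the right, the rancher must at least compensate total damage at k*: 85 + 137 + 189 = 411.

$411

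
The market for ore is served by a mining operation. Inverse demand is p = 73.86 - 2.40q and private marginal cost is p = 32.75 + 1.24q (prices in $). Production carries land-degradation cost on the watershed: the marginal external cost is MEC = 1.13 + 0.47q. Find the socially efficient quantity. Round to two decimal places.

Social marginal cost = private MC + MEC = 33.88 + 1.71q.
Set SMC = demand: 33.88 + 1.71q = 73.86 - 2.40q → q* = 9.7275.

q* = 9.73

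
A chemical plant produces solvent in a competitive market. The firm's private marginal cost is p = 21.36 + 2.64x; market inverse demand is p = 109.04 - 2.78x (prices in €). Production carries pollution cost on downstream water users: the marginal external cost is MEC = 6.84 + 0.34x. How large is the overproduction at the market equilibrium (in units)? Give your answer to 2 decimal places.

Market equilibrium (private): 21.36 + 2.64x = 109.04 - 2.78x → x_m = 16.1771.
Social marginal cost = private MC + MEC = 28.20 + 2.98x.
Set SMC = demand: 28.20 + 2.98x = 109.04 - 2.78x → x* = 14.0347.
Gap = |16.1771 − 14.0347| = 2.1424.

2.14 units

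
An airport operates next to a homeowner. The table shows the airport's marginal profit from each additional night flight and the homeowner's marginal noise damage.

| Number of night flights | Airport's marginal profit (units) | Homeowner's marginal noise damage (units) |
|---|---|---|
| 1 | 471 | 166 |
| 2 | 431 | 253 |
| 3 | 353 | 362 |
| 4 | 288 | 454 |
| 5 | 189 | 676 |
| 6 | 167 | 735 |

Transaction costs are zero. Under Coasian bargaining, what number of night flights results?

2

Bargaining reaches the level where marginal profit last exceeds marginal noise damage.
That holds through level 2 (431 ≥ 253) but not at 3 (353 < 362).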